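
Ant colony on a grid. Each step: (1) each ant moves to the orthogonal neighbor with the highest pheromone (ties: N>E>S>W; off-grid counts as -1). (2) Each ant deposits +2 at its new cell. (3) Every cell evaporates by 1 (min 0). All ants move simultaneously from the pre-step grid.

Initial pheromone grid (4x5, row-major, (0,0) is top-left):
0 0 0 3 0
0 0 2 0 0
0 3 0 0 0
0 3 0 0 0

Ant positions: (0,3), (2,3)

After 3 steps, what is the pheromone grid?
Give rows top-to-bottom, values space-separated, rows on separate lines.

After step 1: ants at (0,4),(1,3)
  0 0 0 2 1
  0 0 1 1 0
  0 2 0 0 0
  0 2 0 0 0
After step 2: ants at (0,3),(0,3)
  0 0 0 5 0
  0 0 0 0 0
  0 1 0 0 0
  0 1 0 0 0
After step 3: ants at (0,4),(0,4)
  0 0 0 4 3
  0 0 0 0 0
  0 0 0 0 0
  0 0 0 0 0

0 0 0 4 3
0 0 0 0 0
0 0 0 0 0
0 0 0 0 0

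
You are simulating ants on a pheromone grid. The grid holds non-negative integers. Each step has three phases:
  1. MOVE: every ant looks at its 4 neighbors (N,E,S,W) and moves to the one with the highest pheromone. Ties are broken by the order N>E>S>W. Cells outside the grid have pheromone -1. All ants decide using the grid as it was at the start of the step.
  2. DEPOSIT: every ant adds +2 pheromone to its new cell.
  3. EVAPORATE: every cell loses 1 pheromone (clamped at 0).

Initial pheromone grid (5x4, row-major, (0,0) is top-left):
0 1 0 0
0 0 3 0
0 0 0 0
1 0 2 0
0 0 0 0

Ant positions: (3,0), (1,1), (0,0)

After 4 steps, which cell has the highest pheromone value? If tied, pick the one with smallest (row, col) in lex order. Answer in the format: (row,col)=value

Step 1: ant0:(3,0)->N->(2,0) | ant1:(1,1)->E->(1,2) | ant2:(0,0)->E->(0,1)
  grid max=4 at (1,2)
Step 2: ant0:(2,0)->N->(1,0) | ant1:(1,2)->N->(0,2) | ant2:(0,1)->E->(0,2)
  grid max=3 at (0,2)
Step 3: ant0:(1,0)->N->(0,0) | ant1:(0,2)->S->(1,2) | ant2:(0,2)->S->(1,2)
  grid max=6 at (1,2)
Step 4: ant0:(0,0)->E->(0,1) | ant1:(1,2)->N->(0,2) | ant2:(1,2)->N->(0,2)
  grid max=5 at (0,2)
Final grid:
  0 1 5 0
  0 0 5 0
  0 0 0 0
  0 0 0 0
  0 0 0 0
Max pheromone 5 at (0,2)

Answer: (0,2)=5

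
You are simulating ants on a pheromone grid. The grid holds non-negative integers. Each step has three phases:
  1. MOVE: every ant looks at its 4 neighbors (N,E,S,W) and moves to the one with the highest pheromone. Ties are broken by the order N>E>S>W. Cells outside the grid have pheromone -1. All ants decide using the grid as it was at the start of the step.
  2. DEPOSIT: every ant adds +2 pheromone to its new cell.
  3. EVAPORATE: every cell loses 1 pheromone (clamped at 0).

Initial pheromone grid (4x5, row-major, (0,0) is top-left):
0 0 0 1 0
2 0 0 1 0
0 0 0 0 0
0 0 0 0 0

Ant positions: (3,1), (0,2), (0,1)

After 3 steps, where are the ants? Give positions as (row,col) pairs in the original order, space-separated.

Step 1: ant0:(3,1)->N->(2,1) | ant1:(0,2)->E->(0,3) | ant2:(0,1)->E->(0,2)
  grid max=2 at (0,3)
Step 2: ant0:(2,1)->N->(1,1) | ant1:(0,3)->W->(0,2) | ant2:(0,2)->E->(0,3)
  grid max=3 at (0,3)
Step 3: ant0:(1,1)->N->(0,1) | ant1:(0,2)->E->(0,3) | ant2:(0,3)->W->(0,2)
  grid max=4 at (0,3)

(0,1) (0,3) (0,2)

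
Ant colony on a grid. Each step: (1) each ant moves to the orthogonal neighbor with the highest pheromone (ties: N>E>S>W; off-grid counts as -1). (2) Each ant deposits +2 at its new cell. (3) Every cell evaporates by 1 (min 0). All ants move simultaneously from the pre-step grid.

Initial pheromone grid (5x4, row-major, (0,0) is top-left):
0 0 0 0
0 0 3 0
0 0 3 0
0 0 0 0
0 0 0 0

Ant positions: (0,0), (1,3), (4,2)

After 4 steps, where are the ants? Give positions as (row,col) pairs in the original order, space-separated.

Step 1: ant0:(0,0)->E->(0,1) | ant1:(1,3)->W->(1,2) | ant2:(4,2)->N->(3,2)
  grid max=4 at (1,2)
Step 2: ant0:(0,1)->E->(0,2) | ant1:(1,2)->S->(2,2) | ant2:(3,2)->N->(2,2)
  grid max=5 at (2,2)
Step 3: ant0:(0,2)->S->(1,2) | ant1:(2,2)->N->(1,2) | ant2:(2,2)->N->(1,2)
  grid max=8 at (1,2)
Step 4: ant0:(1,2)->S->(2,2) | ant1:(1,2)->S->(2,2) | ant2:(1,2)->S->(2,2)
  grid max=9 at (2,2)

(2,2) (2,2) (2,2)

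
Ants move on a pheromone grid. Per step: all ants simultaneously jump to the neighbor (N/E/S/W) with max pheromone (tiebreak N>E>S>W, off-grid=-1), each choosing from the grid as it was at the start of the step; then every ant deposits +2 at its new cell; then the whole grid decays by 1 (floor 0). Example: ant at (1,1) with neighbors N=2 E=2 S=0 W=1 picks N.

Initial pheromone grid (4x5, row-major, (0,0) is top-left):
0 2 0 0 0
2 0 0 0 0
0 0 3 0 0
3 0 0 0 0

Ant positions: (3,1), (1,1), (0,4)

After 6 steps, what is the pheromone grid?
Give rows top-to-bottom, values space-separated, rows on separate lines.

After step 1: ants at (3,0),(0,1),(1,4)
  0 3 0 0 0
  1 0 0 0 1
  0 0 2 0 0
  4 0 0 0 0
After step 2: ants at (2,0),(0,2),(0,4)
  0 2 1 0 1
  0 0 0 0 0
  1 0 1 0 0
  3 0 0 0 0
After step 3: ants at (3,0),(0,1),(1,4)
  0 3 0 0 0
  0 0 0 0 1
  0 0 0 0 0
  4 0 0 0 0
After step 4: ants at (2,0),(0,2),(0,4)
  0 2 1 0 1
  0 0 0 0 0
  1 0 0 0 0
  3 0 0 0 0
After step 5: ants at (3,0),(0,1),(1,4)
  0 3 0 0 0
  0 0 0 0 1
  0 0 0 0 0
  4 0 0 0 0
After step 6: ants at (2,0),(0,2),(0,4)
  0 2 1 0 1
  0 0 0 0 0
  1 0 0 0 0
  3 0 0 0 0

0 2 1 0 1
0 0 0 0 0
1 0 0 0 0
3 0 0 0 0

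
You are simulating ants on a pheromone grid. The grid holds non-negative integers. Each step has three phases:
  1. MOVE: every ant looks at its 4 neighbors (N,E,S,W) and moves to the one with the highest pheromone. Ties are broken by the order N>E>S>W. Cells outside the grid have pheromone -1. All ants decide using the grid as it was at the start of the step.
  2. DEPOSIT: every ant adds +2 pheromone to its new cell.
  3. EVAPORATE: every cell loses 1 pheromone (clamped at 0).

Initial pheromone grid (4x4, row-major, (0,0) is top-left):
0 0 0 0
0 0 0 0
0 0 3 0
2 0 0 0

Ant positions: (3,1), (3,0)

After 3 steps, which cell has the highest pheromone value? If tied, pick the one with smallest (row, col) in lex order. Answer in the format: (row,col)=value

Step 1: ant0:(3,1)->W->(3,0) | ant1:(3,0)->N->(2,0)
  grid max=3 at (3,0)
Step 2: ant0:(3,0)->N->(2,0) | ant1:(2,0)->S->(3,0)
  grid max=4 at (3,0)
Step 3: ant0:(2,0)->S->(3,0) | ant1:(3,0)->N->(2,0)
  grid max=5 at (3,0)
Final grid:
  0 0 0 0
  0 0 0 0
  3 0 0 0
  5 0 0 0
Max pheromone 5 at (3,0)

Answer: (3,0)=5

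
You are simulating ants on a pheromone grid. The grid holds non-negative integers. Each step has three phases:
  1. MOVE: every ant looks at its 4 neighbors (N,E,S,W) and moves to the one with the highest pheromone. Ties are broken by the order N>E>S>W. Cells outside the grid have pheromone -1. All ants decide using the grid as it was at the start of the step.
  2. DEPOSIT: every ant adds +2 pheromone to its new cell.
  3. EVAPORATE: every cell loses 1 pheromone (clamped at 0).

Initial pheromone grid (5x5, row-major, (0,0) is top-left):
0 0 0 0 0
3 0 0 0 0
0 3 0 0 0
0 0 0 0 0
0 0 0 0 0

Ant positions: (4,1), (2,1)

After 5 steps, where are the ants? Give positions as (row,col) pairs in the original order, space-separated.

Step 1: ant0:(4,1)->N->(3,1) | ant1:(2,1)->N->(1,1)
  grid max=2 at (1,0)
Step 2: ant0:(3,1)->N->(2,1) | ant1:(1,1)->S->(2,1)
  grid max=5 at (2,1)
Step 3: ant0:(2,1)->N->(1,1) | ant1:(2,1)->N->(1,1)
  grid max=4 at (2,1)
Step 4: ant0:(1,1)->S->(2,1) | ant1:(1,1)->S->(2,1)
  grid max=7 at (2,1)
Step 5: ant0:(2,1)->N->(1,1) | ant1:(2,1)->N->(1,1)
  grid max=6 at (2,1)

(1,1) (1,1)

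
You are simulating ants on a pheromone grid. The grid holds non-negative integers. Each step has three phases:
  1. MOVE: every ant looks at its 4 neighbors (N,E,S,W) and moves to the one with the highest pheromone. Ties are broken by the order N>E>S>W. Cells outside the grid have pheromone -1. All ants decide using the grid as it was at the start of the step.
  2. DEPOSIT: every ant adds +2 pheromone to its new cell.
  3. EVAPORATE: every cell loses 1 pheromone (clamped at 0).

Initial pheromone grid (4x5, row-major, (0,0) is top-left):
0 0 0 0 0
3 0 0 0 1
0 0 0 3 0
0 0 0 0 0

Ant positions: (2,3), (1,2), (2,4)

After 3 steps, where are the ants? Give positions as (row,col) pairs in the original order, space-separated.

Step 1: ant0:(2,3)->N->(1,3) | ant1:(1,2)->N->(0,2) | ant2:(2,4)->W->(2,3)
  grid max=4 at (2,3)
Step 2: ant0:(1,3)->S->(2,3) | ant1:(0,2)->E->(0,3) | ant2:(2,3)->N->(1,3)
  grid max=5 at (2,3)
Step 3: ant0:(2,3)->N->(1,3) | ant1:(0,3)->S->(1,3) | ant2:(1,3)->S->(2,3)
  grid max=6 at (2,3)

(1,3) (1,3) (2,3)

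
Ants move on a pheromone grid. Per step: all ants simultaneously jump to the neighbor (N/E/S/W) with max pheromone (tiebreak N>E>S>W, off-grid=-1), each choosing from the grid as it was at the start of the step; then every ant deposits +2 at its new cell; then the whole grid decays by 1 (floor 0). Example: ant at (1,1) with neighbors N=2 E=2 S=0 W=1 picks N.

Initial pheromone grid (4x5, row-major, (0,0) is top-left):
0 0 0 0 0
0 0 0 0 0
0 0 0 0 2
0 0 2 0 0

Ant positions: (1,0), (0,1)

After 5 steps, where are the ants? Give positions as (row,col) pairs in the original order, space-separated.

Step 1: ant0:(1,0)->N->(0,0) | ant1:(0,1)->E->(0,2)
  grid max=1 at (0,0)
Step 2: ant0:(0,0)->E->(0,1) | ant1:(0,2)->E->(0,3)
  grid max=1 at (0,1)
Step 3: ant0:(0,1)->E->(0,2) | ant1:(0,3)->E->(0,4)
  grid max=1 at (0,2)
Step 4: ant0:(0,2)->E->(0,3) | ant1:(0,4)->S->(1,4)
  grid max=1 at (0,3)
Step 5: ant0:(0,3)->E->(0,4) | ant1:(1,4)->N->(0,4)
  grid max=3 at (0,4)

(0,4) (0,4)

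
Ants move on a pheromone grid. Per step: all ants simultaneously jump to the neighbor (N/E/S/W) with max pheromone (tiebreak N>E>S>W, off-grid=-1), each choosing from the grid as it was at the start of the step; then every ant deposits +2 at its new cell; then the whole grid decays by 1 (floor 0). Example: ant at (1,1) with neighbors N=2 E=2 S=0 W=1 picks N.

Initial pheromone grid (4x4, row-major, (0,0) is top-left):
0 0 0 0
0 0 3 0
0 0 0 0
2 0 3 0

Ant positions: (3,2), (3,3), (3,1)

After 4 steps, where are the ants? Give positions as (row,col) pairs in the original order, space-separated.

Step 1: ant0:(3,2)->N->(2,2) | ant1:(3,3)->W->(3,2) | ant2:(3,1)->E->(3,2)
  grid max=6 at (3,2)
Step 2: ant0:(2,2)->S->(3,2) | ant1:(3,2)->N->(2,2) | ant2:(3,2)->N->(2,2)
  grid max=7 at (3,2)
Step 3: ant0:(3,2)->N->(2,2) | ant1:(2,2)->S->(3,2) | ant2:(2,2)->S->(3,2)
  grid max=10 at (3,2)
Step 4: ant0:(2,2)->S->(3,2) | ant1:(3,2)->N->(2,2) | ant2:(3,2)->N->(2,2)
  grid max=11 at (3,2)

(3,2) (2,2) (2,2)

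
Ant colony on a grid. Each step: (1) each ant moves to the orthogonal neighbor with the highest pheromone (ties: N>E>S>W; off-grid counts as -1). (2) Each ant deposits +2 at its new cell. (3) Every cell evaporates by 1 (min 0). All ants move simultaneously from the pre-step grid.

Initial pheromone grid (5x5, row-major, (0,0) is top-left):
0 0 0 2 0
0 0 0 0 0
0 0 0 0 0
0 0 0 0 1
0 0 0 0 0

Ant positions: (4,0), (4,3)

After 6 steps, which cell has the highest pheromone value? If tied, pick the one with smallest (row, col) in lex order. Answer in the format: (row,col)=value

Answer: (0,2)=1

Derivation:
Step 1: ant0:(4,0)->N->(3,0) | ant1:(4,3)->N->(3,3)
  grid max=1 at (0,3)
Step 2: ant0:(3,0)->N->(2,0) | ant1:(3,3)->N->(2,3)
  grid max=1 at (2,0)
Step 3: ant0:(2,0)->N->(1,0) | ant1:(2,3)->N->(1,3)
  grid max=1 at (1,0)
Step 4: ant0:(1,0)->N->(0,0) | ant1:(1,3)->N->(0,3)
  grid max=1 at (0,0)
Step 5: ant0:(0,0)->E->(0,1) | ant1:(0,3)->E->(0,4)
  grid max=1 at (0,1)
Step 6: ant0:(0,1)->E->(0,2) | ant1:(0,4)->S->(1,4)
  grid max=1 at (0,2)
Final grid:
  0 0 1 0 0
  0 0 0 0 1
  0 0 0 0 0
  0 0 0 0 0
  0 0 0 0 0
Max pheromone 1 at (0,2)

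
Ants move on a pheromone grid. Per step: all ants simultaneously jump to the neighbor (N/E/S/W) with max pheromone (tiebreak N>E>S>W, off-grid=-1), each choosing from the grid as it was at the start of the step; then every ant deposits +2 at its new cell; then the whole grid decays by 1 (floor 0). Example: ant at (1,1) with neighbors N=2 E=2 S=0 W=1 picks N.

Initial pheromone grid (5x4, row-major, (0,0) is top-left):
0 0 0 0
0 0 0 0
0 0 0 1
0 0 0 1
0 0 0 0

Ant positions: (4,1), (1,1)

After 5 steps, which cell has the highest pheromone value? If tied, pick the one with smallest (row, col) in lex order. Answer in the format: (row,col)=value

Answer: (0,2)=1

Derivation:
Step 1: ant0:(4,1)->N->(3,1) | ant1:(1,1)->N->(0,1)
  grid max=1 at (0,1)
Step 2: ant0:(3,1)->N->(2,1) | ant1:(0,1)->E->(0,2)
  grid max=1 at (0,2)
Step 3: ant0:(2,1)->N->(1,1) | ant1:(0,2)->E->(0,3)
  grid max=1 at (0,3)
Step 4: ant0:(1,1)->N->(0,1) | ant1:(0,3)->S->(1,3)
  grid max=1 at (0,1)
Step 5: ant0:(0,1)->E->(0,2) | ant1:(1,3)->N->(0,3)
  grid max=1 at (0,2)
Final grid:
  0 0 1 1
  0 0 0 0
  0 0 0 0
  0 0 0 0
  0 0 0 0
Max pheromone 1 at (0,2)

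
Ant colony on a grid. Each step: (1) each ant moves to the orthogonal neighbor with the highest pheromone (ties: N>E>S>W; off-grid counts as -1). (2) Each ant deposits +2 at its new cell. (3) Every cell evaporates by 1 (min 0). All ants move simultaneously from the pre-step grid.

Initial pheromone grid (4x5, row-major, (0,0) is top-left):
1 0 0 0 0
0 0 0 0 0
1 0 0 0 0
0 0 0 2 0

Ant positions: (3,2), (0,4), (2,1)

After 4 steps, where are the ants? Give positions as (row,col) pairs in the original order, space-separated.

Step 1: ant0:(3,2)->E->(3,3) | ant1:(0,4)->S->(1,4) | ant2:(2,1)->W->(2,0)
  grid max=3 at (3,3)
Step 2: ant0:(3,3)->N->(2,3) | ant1:(1,4)->N->(0,4) | ant2:(2,0)->N->(1,0)
  grid max=2 at (3,3)
Step 3: ant0:(2,3)->S->(3,3) | ant1:(0,4)->S->(1,4) | ant2:(1,0)->S->(2,0)
  grid max=3 at (3,3)
Step 4: ant0:(3,3)->N->(2,3) | ant1:(1,4)->N->(0,4) | ant2:(2,0)->N->(1,0)
  grid max=2 at (3,3)

(2,3) (0,4) (1,0)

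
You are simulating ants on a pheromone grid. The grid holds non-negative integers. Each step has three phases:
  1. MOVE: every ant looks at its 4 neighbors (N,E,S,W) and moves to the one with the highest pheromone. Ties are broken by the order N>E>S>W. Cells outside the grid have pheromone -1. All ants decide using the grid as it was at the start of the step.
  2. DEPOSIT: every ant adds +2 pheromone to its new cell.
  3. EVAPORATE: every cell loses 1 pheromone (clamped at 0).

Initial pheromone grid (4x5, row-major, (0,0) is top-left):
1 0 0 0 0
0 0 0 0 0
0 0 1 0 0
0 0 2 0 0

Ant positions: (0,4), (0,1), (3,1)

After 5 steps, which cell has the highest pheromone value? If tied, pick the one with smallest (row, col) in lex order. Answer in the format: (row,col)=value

Step 1: ant0:(0,4)->S->(1,4) | ant1:(0,1)->W->(0,0) | ant2:(3,1)->E->(3,2)
  grid max=3 at (3,2)
Step 2: ant0:(1,4)->N->(0,4) | ant1:(0,0)->E->(0,1) | ant2:(3,2)->N->(2,2)
  grid max=2 at (3,2)
Step 3: ant0:(0,4)->S->(1,4) | ant1:(0,1)->W->(0,0) | ant2:(2,2)->S->(3,2)
  grid max=3 at (3,2)
Step 4: ant0:(1,4)->N->(0,4) | ant1:(0,0)->E->(0,1) | ant2:(3,2)->N->(2,2)
  grid max=2 at (3,2)
Step 5: ant0:(0,4)->S->(1,4) | ant1:(0,1)->W->(0,0) | ant2:(2,2)->S->(3,2)
  grid max=3 at (3,2)
Final grid:
  2 0 0 0 0
  0 0 0 0 1
  0 0 0 0 0
  0 0 3 0 0
Max pheromone 3 at (3,2)

Answer: (3,2)=3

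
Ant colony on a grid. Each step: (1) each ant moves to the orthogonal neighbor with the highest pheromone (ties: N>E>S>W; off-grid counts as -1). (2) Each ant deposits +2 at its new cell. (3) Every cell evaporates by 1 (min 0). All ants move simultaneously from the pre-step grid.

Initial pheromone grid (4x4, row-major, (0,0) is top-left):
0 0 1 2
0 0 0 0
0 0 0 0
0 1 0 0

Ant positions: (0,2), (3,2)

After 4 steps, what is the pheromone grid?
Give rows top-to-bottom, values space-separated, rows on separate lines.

After step 1: ants at (0,3),(3,1)
  0 0 0 3
  0 0 0 0
  0 0 0 0
  0 2 0 0
After step 2: ants at (1,3),(2,1)
  0 0 0 2
  0 0 0 1
  0 1 0 0
  0 1 0 0
After step 3: ants at (0,3),(3,1)
  0 0 0 3
  0 0 0 0
  0 0 0 0
  0 2 0 0
After step 4: ants at (1,3),(2,1)
  0 0 0 2
  0 0 0 1
  0 1 0 0
  0 1 0 0

0 0 0 2
0 0 0 1
0 1 0 0
0 1 0 0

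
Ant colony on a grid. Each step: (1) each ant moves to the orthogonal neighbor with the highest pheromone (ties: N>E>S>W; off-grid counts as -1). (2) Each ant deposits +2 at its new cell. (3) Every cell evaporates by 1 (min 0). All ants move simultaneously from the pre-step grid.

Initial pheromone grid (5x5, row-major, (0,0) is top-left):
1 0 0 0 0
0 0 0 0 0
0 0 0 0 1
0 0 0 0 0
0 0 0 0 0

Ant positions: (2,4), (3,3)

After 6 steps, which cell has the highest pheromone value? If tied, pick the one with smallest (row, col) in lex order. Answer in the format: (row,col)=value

Step 1: ant0:(2,4)->N->(1,4) | ant1:(3,3)->N->(2,3)
  grid max=1 at (1,4)
Step 2: ant0:(1,4)->N->(0,4) | ant1:(2,3)->N->(1,3)
  grid max=1 at (0,4)
Step 3: ant0:(0,4)->S->(1,4) | ant1:(1,3)->N->(0,3)
  grid max=1 at (0,3)
Step 4: ant0:(1,4)->N->(0,4) | ant1:(0,3)->E->(0,4)
  grid max=3 at (0,4)
Step 5: ant0:(0,4)->S->(1,4) | ant1:(0,4)->S->(1,4)
  grid max=3 at (1,4)
Step 6: ant0:(1,4)->N->(0,4) | ant1:(1,4)->N->(0,4)
  grid max=5 at (0,4)
Final grid:
  0 0 0 0 5
  0 0 0 0 2
  0 0 0 0 0
  0 0 0 0 0
  0 0 0 0 0
Max pheromone 5 at (0,4)

Answer: (0,4)=5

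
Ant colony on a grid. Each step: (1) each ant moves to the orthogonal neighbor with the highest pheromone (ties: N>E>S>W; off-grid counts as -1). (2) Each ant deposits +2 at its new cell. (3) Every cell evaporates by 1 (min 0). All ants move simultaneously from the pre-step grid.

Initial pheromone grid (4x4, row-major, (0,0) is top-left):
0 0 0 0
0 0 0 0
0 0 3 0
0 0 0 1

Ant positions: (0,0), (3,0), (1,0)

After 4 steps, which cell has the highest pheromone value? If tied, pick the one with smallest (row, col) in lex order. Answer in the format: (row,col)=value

Answer: (0,0)=6

Derivation:
Step 1: ant0:(0,0)->E->(0,1) | ant1:(3,0)->N->(2,0) | ant2:(1,0)->N->(0,0)
  grid max=2 at (2,2)
Step 2: ant0:(0,1)->W->(0,0) | ant1:(2,0)->N->(1,0) | ant2:(0,0)->E->(0,1)
  grid max=2 at (0,0)
Step 3: ant0:(0,0)->E->(0,1) | ant1:(1,0)->N->(0,0) | ant2:(0,1)->W->(0,0)
  grid max=5 at (0,0)
Step 4: ant0:(0,1)->W->(0,0) | ant1:(0,0)->E->(0,1) | ant2:(0,0)->E->(0,1)
  grid max=6 at (0,0)
Final grid:
  6 6 0 0
  0 0 0 0
  0 0 0 0
  0 0 0 0
Max pheromone 6 at (0,0)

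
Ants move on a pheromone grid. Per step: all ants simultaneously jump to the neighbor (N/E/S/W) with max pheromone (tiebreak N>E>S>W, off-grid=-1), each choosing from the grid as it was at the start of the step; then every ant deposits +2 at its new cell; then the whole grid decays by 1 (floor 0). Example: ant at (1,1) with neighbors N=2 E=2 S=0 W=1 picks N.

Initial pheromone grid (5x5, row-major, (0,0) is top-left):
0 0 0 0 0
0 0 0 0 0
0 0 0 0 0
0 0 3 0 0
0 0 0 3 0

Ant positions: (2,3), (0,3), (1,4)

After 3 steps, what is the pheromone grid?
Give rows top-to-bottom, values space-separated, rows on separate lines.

After step 1: ants at (1,3),(0,4),(0,4)
  0 0 0 0 3
  0 0 0 1 0
  0 0 0 0 0
  0 0 2 0 0
  0 0 0 2 0
After step 2: ants at (0,3),(1,4),(1,4)
  0 0 0 1 2
  0 0 0 0 3
  0 0 0 0 0
  0 0 1 0 0
  0 0 0 1 0
After step 3: ants at (0,4),(0,4),(0,4)
  0 0 0 0 7
  0 0 0 0 2
  0 0 0 0 0
  0 0 0 0 0
  0 0 0 0 0

0 0 0 0 7
0 0 0 0 2
0 0 0 0 0
0 0 0 0 0
0 0 0 0 0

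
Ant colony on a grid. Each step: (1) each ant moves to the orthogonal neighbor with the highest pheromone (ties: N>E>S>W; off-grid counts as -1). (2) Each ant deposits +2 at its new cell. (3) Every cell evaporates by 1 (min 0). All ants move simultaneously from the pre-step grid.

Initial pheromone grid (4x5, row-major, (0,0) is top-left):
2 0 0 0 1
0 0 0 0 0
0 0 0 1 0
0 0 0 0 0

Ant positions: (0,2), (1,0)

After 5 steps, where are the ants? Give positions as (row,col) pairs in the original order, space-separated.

Step 1: ant0:(0,2)->E->(0,3) | ant1:(1,0)->N->(0,0)
  grid max=3 at (0,0)
Step 2: ant0:(0,3)->E->(0,4) | ant1:(0,0)->E->(0,1)
  grid max=2 at (0,0)
Step 3: ant0:(0,4)->S->(1,4) | ant1:(0,1)->W->(0,0)
  grid max=3 at (0,0)
Step 4: ant0:(1,4)->N->(0,4) | ant1:(0,0)->E->(0,1)
  grid max=2 at (0,0)
Step 5: ant0:(0,4)->S->(1,4) | ant1:(0,1)->W->(0,0)
  grid max=3 at (0,0)

(1,4) (0,0)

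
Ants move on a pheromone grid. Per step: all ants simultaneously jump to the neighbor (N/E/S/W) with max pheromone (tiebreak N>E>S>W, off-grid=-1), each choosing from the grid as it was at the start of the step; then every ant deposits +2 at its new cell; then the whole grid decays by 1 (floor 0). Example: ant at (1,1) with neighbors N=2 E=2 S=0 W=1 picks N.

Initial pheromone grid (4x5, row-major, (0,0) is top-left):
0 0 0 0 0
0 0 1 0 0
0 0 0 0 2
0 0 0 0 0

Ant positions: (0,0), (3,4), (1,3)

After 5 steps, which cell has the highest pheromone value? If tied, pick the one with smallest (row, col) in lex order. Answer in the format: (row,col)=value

Step 1: ant0:(0,0)->E->(0,1) | ant1:(3,4)->N->(2,4) | ant2:(1,3)->W->(1,2)
  grid max=3 at (2,4)
Step 2: ant0:(0,1)->E->(0,2) | ant1:(2,4)->N->(1,4) | ant2:(1,2)->N->(0,2)
  grid max=3 at (0,2)
Step 3: ant0:(0,2)->S->(1,2) | ant1:(1,4)->S->(2,4) | ant2:(0,2)->S->(1,2)
  grid max=4 at (1,2)
Step 4: ant0:(1,2)->N->(0,2) | ant1:(2,4)->N->(1,4) | ant2:(1,2)->N->(0,2)
  grid max=5 at (0,2)
Step 5: ant0:(0,2)->S->(1,2) | ant1:(1,4)->S->(2,4) | ant2:(0,2)->S->(1,2)
  grid max=6 at (1,2)
Final grid:
  0 0 4 0 0
  0 0 6 0 0
  0 0 0 0 3
  0 0 0 0 0
Max pheromone 6 at (1,2)

Answer: (1,2)=6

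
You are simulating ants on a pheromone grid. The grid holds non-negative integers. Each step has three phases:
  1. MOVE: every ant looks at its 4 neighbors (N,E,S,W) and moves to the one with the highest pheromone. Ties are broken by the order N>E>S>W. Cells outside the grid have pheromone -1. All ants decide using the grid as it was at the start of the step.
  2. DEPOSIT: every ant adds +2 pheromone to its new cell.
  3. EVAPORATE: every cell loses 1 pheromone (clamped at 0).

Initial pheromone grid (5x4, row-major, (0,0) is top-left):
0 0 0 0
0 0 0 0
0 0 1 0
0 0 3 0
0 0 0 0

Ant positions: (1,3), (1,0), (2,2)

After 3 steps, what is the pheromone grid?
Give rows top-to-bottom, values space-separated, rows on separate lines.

After step 1: ants at (0,3),(0,0),(3,2)
  1 0 0 1
  0 0 0 0
  0 0 0 0
  0 0 4 0
  0 0 0 0
After step 2: ants at (1,3),(0,1),(2,2)
  0 1 0 0
  0 0 0 1
  0 0 1 0
  0 0 3 0
  0 0 0 0
After step 3: ants at (0,3),(0,2),(3,2)
  0 0 1 1
  0 0 0 0
  0 0 0 0
  0 0 4 0
  0 0 0 0

0 0 1 1
0 0 0 0
0 0 0 0
0 0 4 0
0 0 0 0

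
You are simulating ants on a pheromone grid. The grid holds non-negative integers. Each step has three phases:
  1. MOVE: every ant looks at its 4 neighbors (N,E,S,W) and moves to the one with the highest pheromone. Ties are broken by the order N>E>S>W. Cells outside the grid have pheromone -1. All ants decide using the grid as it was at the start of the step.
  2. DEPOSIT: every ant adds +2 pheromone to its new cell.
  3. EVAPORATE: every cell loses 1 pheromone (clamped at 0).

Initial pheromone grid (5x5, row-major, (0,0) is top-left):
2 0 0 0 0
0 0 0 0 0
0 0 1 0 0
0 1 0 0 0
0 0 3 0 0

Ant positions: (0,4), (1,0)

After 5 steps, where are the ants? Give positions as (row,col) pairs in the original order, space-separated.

Step 1: ant0:(0,4)->S->(1,4) | ant1:(1,0)->N->(0,0)
  grid max=3 at (0,0)
Step 2: ant0:(1,4)->N->(0,4) | ant1:(0,0)->E->(0,1)
  grid max=2 at (0,0)
Step 3: ant0:(0,4)->S->(1,4) | ant1:(0,1)->W->(0,0)
  grid max=3 at (0,0)
Step 4: ant0:(1,4)->N->(0,4) | ant1:(0,0)->E->(0,1)
  grid max=2 at (0,0)
Step 5: ant0:(0,4)->S->(1,4) | ant1:(0,1)->W->(0,0)
  grid max=3 at (0,0)

(1,4) (0,0)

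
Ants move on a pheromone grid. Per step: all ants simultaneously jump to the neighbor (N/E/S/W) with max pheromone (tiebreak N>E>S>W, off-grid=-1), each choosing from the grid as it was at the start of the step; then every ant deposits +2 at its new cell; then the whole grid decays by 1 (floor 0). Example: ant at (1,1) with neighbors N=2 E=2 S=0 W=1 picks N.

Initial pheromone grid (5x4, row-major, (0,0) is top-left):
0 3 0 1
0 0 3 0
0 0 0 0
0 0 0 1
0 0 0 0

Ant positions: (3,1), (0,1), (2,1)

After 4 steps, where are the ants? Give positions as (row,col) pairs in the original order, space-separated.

Step 1: ant0:(3,1)->N->(2,1) | ant1:(0,1)->E->(0,2) | ant2:(2,1)->N->(1,1)
  grid max=2 at (0,1)
Step 2: ant0:(2,1)->N->(1,1) | ant1:(0,2)->S->(1,2) | ant2:(1,1)->N->(0,1)
  grid max=3 at (0,1)
Step 3: ant0:(1,1)->N->(0,1) | ant1:(1,2)->W->(1,1) | ant2:(0,1)->S->(1,1)
  grid max=5 at (1,1)
Step 4: ant0:(0,1)->S->(1,1) | ant1:(1,1)->N->(0,1) | ant2:(1,1)->N->(0,1)
  grid max=7 at (0,1)

(1,1) (0,1) (0,1)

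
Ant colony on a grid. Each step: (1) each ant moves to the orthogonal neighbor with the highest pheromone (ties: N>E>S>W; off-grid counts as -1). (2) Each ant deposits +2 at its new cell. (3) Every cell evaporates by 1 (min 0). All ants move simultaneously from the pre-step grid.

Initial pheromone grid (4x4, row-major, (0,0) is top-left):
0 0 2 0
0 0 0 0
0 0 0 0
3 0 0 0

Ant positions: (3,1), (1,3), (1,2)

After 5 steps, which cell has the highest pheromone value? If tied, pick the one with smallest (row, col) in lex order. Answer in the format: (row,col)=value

Answer: (0,2)=7

Derivation:
Step 1: ant0:(3,1)->W->(3,0) | ant1:(1,3)->N->(0,3) | ant2:(1,2)->N->(0,2)
  grid max=4 at (3,0)
Step 2: ant0:(3,0)->N->(2,0) | ant1:(0,3)->W->(0,2) | ant2:(0,2)->E->(0,3)
  grid max=4 at (0,2)
Step 3: ant0:(2,0)->S->(3,0) | ant1:(0,2)->E->(0,3) | ant2:(0,3)->W->(0,2)
  grid max=5 at (0,2)
Step 4: ant0:(3,0)->N->(2,0) | ant1:(0,3)->W->(0,2) | ant2:(0,2)->E->(0,3)
  grid max=6 at (0,2)
Step 5: ant0:(2,0)->S->(3,0) | ant1:(0,2)->E->(0,3) | ant2:(0,3)->W->(0,2)
  grid max=7 at (0,2)
Final grid:
  0 0 7 5
  0 0 0 0
  0 0 0 0
  4 0 0 0
Max pheromone 7 at (0,2)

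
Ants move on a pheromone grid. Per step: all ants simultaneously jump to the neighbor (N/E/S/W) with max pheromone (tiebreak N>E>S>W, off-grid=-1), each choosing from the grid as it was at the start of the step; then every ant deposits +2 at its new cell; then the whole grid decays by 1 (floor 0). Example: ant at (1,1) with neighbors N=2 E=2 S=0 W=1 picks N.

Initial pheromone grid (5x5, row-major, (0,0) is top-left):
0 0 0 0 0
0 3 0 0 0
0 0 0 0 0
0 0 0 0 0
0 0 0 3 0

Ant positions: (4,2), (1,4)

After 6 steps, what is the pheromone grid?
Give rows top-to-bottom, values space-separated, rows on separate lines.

After step 1: ants at (4,3),(0,4)
  0 0 0 0 1
  0 2 0 0 0
  0 0 0 0 0
  0 0 0 0 0
  0 0 0 4 0
After step 2: ants at (3,3),(1,4)
  0 0 0 0 0
  0 1 0 0 1
  0 0 0 0 0
  0 0 0 1 0
  0 0 0 3 0
After step 3: ants at (4,3),(0,4)
  0 0 0 0 1
  0 0 0 0 0
  0 0 0 0 0
  0 0 0 0 0
  0 0 0 4 0
After step 4: ants at (3,3),(1,4)
  0 0 0 0 0
  0 0 0 0 1
  0 0 0 0 0
  0 0 0 1 0
  0 0 0 3 0
After step 5: ants at (4,3),(0,4)
  0 0 0 0 1
  0 0 0 0 0
  0 0 0 0 0
  0 0 0 0 0
  0 0 0 4 0
After step 6: ants at (3,3),(1,4)
  0 0 0 0 0
  0 0 0 0 1
  0 0 0 0 0
  0 0 0 1 0
  0 0 0 3 0

0 0 0 0 0
0 0 0 0 1
0 0 0 0 0
0 0 0 1 0
0 0 0 3 0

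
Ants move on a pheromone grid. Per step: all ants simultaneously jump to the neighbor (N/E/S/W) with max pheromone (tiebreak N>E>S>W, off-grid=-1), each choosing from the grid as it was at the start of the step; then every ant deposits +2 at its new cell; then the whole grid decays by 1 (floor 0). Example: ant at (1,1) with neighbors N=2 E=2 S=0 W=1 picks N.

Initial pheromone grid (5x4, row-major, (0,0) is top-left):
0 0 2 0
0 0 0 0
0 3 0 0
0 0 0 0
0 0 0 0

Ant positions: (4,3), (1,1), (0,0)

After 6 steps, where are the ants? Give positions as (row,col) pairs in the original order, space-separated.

Step 1: ant0:(4,3)->N->(3,3) | ant1:(1,1)->S->(2,1) | ant2:(0,0)->E->(0,1)
  grid max=4 at (2,1)
Step 2: ant0:(3,3)->N->(2,3) | ant1:(2,1)->N->(1,1) | ant2:(0,1)->E->(0,2)
  grid max=3 at (2,1)
Step 3: ant0:(2,3)->N->(1,3) | ant1:(1,1)->S->(2,1) | ant2:(0,2)->E->(0,3)
  grid max=4 at (2,1)
Step 4: ant0:(1,3)->N->(0,3) | ant1:(2,1)->N->(1,1) | ant2:(0,3)->S->(1,3)
  grid max=3 at (2,1)
Step 5: ant0:(0,3)->S->(1,3) | ant1:(1,1)->S->(2,1) | ant2:(1,3)->N->(0,3)
  grid max=4 at (2,1)
Step 6: ant0:(1,3)->N->(0,3) | ant1:(2,1)->N->(1,1) | ant2:(0,3)->S->(1,3)
  grid max=4 at (0,3)

(0,3) (1,1) (1,3)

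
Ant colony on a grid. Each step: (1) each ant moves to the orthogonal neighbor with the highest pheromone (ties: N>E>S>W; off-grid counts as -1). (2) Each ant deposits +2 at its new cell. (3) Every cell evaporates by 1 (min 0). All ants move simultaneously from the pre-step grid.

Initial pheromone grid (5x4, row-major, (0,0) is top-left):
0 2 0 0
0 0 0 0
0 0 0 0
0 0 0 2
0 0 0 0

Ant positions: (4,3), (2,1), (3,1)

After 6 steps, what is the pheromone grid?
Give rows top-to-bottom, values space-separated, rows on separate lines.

After step 1: ants at (3,3),(1,1),(2,1)
  0 1 0 0
  0 1 0 0
  0 1 0 0
  0 0 0 3
  0 0 0 0
After step 2: ants at (2,3),(0,1),(1,1)
  0 2 0 0
  0 2 0 0
  0 0 0 1
  0 0 0 2
  0 0 0 0
After step 3: ants at (3,3),(1,1),(0,1)
  0 3 0 0
  0 3 0 0
  0 0 0 0
  0 0 0 3
  0 0 0 0
After step 4: ants at (2,3),(0,1),(1,1)
  0 4 0 0
  0 4 0 0
  0 0 0 1
  0 0 0 2
  0 0 0 0
After step 5: ants at (3,3),(1,1),(0,1)
  0 5 0 0
  0 5 0 0
  0 0 0 0
  0 0 0 3
  0 0 0 0
After step 6: ants at (2,3),(0,1),(1,1)
  0 6 0 0
  0 6 0 0
  0 0 0 1
  0 0 0 2
  0 0 0 0

0 6 0 0
0 6 0 0
0 0 0 1
0 0 0 2
0 0 0 0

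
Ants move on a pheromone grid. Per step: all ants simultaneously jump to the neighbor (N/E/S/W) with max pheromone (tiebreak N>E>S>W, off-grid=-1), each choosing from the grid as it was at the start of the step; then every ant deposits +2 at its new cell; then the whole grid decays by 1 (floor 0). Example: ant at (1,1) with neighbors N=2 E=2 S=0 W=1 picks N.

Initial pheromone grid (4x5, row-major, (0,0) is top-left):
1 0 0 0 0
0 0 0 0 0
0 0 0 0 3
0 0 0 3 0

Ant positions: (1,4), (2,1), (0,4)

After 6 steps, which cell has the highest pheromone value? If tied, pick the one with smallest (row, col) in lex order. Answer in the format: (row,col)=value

Step 1: ant0:(1,4)->S->(2,4) | ant1:(2,1)->N->(1,1) | ant2:(0,4)->S->(1,4)
  grid max=4 at (2,4)
Step 2: ant0:(2,4)->N->(1,4) | ant1:(1,1)->N->(0,1) | ant2:(1,4)->S->(2,4)
  grid max=5 at (2,4)
Step 3: ant0:(1,4)->S->(2,4) | ant1:(0,1)->E->(0,2) | ant2:(2,4)->N->(1,4)
  grid max=6 at (2,4)
Step 4: ant0:(2,4)->N->(1,4) | ant1:(0,2)->E->(0,3) | ant2:(1,4)->S->(2,4)
  grid max=7 at (2,4)
Step 5: ant0:(1,4)->S->(2,4) | ant1:(0,3)->E->(0,4) | ant2:(2,4)->N->(1,4)
  grid max=8 at (2,4)
Step 6: ant0:(2,4)->N->(1,4) | ant1:(0,4)->S->(1,4) | ant2:(1,4)->S->(2,4)
  grid max=9 at (2,4)
Final grid:
  0 0 0 0 0
  0 0 0 0 8
  0 0 0 0 9
  0 0 0 0 0
Max pheromone 9 at (2,4)

Answer: (2,4)=9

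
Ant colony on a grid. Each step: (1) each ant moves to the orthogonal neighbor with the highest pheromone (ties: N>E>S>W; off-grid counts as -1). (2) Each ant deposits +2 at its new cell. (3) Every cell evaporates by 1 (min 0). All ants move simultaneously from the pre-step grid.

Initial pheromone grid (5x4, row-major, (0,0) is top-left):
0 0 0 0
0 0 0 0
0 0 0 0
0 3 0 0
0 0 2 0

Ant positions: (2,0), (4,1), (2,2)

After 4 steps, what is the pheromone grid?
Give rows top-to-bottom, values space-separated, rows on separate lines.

After step 1: ants at (1,0),(3,1),(1,2)
  0 0 0 0
  1 0 1 0
  0 0 0 0
  0 4 0 0
  0 0 1 0
After step 2: ants at (0,0),(2,1),(0,2)
  1 0 1 0
  0 0 0 0
  0 1 0 0
  0 3 0 0
  0 0 0 0
After step 3: ants at (0,1),(3,1),(0,3)
  0 1 0 1
  0 0 0 0
  0 0 0 0
  0 4 0 0
  0 0 0 0
After step 4: ants at (0,2),(2,1),(1,3)
  0 0 1 0
  0 0 0 1
  0 1 0 0
  0 3 0 0
  0 0 0 0

0 0 1 0
0 0 0 1
0 1 0 0
0 3 0 0
0 0 0 0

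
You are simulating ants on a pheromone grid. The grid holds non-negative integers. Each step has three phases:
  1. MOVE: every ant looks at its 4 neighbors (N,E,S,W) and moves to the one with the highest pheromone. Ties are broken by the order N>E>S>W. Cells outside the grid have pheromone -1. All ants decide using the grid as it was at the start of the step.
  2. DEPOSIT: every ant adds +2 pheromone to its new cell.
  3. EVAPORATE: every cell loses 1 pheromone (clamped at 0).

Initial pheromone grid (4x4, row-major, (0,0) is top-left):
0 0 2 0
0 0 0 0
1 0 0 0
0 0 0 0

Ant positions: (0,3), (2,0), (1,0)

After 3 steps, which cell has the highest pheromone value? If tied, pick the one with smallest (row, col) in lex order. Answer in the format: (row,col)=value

Step 1: ant0:(0,3)->W->(0,2) | ant1:(2,0)->N->(1,0) | ant2:(1,0)->S->(2,0)
  grid max=3 at (0,2)
Step 2: ant0:(0,2)->E->(0,3) | ant1:(1,0)->S->(2,0) | ant2:(2,0)->N->(1,0)
  grid max=3 at (2,0)
Step 3: ant0:(0,3)->W->(0,2) | ant1:(2,0)->N->(1,0) | ant2:(1,0)->S->(2,0)
  grid max=4 at (2,0)
Final grid:
  0 0 3 0
  3 0 0 0
  4 0 0 0
  0 0 0 0
Max pheromone 4 at (2,0)

Answer: (2,0)=4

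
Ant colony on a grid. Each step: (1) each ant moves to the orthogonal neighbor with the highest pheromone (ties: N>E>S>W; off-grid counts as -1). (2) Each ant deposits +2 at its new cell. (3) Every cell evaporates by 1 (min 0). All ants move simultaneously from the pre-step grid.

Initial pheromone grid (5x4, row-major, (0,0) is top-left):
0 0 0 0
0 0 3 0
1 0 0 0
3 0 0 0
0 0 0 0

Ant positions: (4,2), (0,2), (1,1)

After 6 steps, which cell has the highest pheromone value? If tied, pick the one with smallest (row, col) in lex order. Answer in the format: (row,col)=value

Answer: (1,2)=13

Derivation:
Step 1: ant0:(4,2)->N->(3,2) | ant1:(0,2)->S->(1,2) | ant2:(1,1)->E->(1,2)
  grid max=6 at (1,2)
Step 2: ant0:(3,2)->N->(2,2) | ant1:(1,2)->N->(0,2) | ant2:(1,2)->N->(0,2)
  grid max=5 at (1,2)
Step 3: ant0:(2,2)->N->(1,2) | ant1:(0,2)->S->(1,2) | ant2:(0,2)->S->(1,2)
  grid max=10 at (1,2)
Step 4: ant0:(1,2)->N->(0,2) | ant1:(1,2)->N->(0,2) | ant2:(1,2)->N->(0,2)
  grid max=9 at (1,2)
Step 5: ant0:(0,2)->S->(1,2) | ant1:(0,2)->S->(1,2) | ant2:(0,2)->S->(1,2)
  grid max=14 at (1,2)
Step 6: ant0:(1,2)->N->(0,2) | ant1:(1,2)->N->(0,2) | ant2:(1,2)->N->(0,2)
  grid max=13 at (1,2)
Final grid:
  0 0 11 0
  0 0 13 0
  0 0 0 0
  0 0 0 0
  0 0 0 0
Max pheromone 13 at (1,2)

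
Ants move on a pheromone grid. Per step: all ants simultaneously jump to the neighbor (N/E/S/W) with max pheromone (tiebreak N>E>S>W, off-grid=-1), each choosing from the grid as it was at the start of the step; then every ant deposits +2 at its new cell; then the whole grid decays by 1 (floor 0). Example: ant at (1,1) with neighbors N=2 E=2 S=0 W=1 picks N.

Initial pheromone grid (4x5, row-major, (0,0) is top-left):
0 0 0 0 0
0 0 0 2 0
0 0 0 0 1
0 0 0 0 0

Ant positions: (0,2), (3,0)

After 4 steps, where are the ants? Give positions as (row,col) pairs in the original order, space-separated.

Step 1: ant0:(0,2)->E->(0,3) | ant1:(3,0)->N->(2,0)
  grid max=1 at (0,3)
Step 2: ant0:(0,3)->S->(1,3) | ant1:(2,0)->N->(1,0)
  grid max=2 at (1,3)
Step 3: ant0:(1,3)->N->(0,3) | ant1:(1,0)->N->(0,0)
  grid max=1 at (0,0)
Step 4: ant0:(0,3)->S->(1,3) | ant1:(0,0)->E->(0,1)
  grid max=2 at (1,3)

(1,3) (0,1)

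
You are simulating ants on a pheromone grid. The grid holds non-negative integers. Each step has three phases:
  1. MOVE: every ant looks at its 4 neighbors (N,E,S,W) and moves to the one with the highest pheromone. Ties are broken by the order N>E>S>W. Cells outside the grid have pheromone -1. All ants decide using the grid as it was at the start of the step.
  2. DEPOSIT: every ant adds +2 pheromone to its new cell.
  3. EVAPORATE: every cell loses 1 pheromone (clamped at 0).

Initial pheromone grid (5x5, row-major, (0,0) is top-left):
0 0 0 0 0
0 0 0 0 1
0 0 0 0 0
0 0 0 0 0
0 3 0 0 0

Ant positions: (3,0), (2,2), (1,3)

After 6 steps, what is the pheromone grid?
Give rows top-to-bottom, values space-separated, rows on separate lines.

After step 1: ants at (2,0),(1,2),(1,4)
  0 0 0 0 0
  0 0 1 0 2
  1 0 0 0 0
  0 0 0 0 0
  0 2 0 0 0
After step 2: ants at (1,0),(0,2),(0,4)
  0 0 1 0 1
  1 0 0 0 1
  0 0 0 0 0
  0 0 0 0 0
  0 1 0 0 0
After step 3: ants at (0,0),(0,3),(1,4)
  1 0 0 1 0
  0 0 0 0 2
  0 0 0 0 0
  0 0 0 0 0
  0 0 0 0 0
After step 4: ants at (0,1),(0,4),(0,4)
  0 1 0 0 3
  0 0 0 0 1
  0 0 0 0 0
  0 0 0 0 0
  0 0 0 0 0
After step 5: ants at (0,2),(1,4),(1,4)
  0 0 1 0 2
  0 0 0 0 4
  0 0 0 0 0
  0 0 0 0 0
  0 0 0 0 0
After step 6: ants at (0,3),(0,4),(0,4)
  0 0 0 1 5
  0 0 0 0 3
  0 0 0 0 0
  0 0 0 0 0
  0 0 0 0 0

0 0 0 1 5
0 0 0 0 3
0 0 0 0 0
0 0 0 0 0
0 0 0 0 0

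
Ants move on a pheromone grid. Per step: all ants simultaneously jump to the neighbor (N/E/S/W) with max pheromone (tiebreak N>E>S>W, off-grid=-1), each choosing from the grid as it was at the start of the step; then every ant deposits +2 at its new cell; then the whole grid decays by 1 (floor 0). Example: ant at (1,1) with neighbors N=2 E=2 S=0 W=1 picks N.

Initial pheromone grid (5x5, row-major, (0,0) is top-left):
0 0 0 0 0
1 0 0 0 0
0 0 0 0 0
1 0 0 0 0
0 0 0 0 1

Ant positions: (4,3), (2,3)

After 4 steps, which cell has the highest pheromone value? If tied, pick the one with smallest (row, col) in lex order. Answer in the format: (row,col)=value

Answer: (1,4)=1

Derivation:
Step 1: ant0:(4,3)->E->(4,4) | ant1:(2,3)->N->(1,3)
  grid max=2 at (4,4)
Step 2: ant0:(4,4)->N->(3,4) | ant1:(1,3)->N->(0,3)
  grid max=1 at (0,3)
Step 3: ant0:(3,4)->S->(4,4) | ant1:(0,3)->E->(0,4)
  grid max=2 at (4,4)
Step 4: ant0:(4,4)->N->(3,4) | ant1:(0,4)->S->(1,4)
  grid max=1 at (1,4)
Final grid:
  0 0 0 0 0
  0 0 0 0 1
  0 0 0 0 0
  0 0 0 0 1
  0 0 0 0 1
Max pheromone 1 at (1,4)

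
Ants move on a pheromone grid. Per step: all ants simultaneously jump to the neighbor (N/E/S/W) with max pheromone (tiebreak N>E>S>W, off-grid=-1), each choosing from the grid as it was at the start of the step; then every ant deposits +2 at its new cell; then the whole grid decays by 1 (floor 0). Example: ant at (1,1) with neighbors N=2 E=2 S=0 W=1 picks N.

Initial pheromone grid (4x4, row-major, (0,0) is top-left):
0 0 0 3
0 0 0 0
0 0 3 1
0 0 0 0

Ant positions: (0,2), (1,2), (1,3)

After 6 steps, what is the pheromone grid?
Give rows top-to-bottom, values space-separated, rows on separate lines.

After step 1: ants at (0,3),(2,2),(0,3)
  0 0 0 6
  0 0 0 0
  0 0 4 0
  0 0 0 0
After step 2: ants at (1,3),(1,2),(1,3)
  0 0 0 5
  0 0 1 3
  0 0 3 0
  0 0 0 0
After step 3: ants at (0,3),(1,3),(0,3)
  0 0 0 8
  0 0 0 4
  0 0 2 0
  0 0 0 0
After step 4: ants at (1,3),(0,3),(1,3)
  0 0 0 9
  0 0 0 7
  0 0 1 0
  0 0 0 0
After step 5: ants at (0,3),(1,3),(0,3)
  0 0 0 12
  0 0 0 8
  0 0 0 0
  0 0 0 0
After step 6: ants at (1,3),(0,3),(1,3)
  0 0 0 13
  0 0 0 11
  0 0 0 0
  0 0 0 0

0 0 0 13
0 0 0 11
0 0 0 0
0 0 0 0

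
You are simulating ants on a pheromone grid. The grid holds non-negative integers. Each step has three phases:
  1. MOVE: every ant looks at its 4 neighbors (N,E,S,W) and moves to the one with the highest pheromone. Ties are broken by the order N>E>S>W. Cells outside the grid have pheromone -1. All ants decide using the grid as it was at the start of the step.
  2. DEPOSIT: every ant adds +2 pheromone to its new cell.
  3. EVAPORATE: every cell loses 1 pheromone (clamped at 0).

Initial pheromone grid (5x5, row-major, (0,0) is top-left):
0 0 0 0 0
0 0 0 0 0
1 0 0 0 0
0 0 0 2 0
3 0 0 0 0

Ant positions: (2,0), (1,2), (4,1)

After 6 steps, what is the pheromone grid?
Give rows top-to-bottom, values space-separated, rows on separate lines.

After step 1: ants at (1,0),(0,2),(4,0)
  0 0 1 0 0
  1 0 0 0 0
  0 0 0 0 0
  0 0 0 1 0
  4 0 0 0 0
After step 2: ants at (0,0),(0,3),(3,0)
  1 0 0 1 0
  0 0 0 0 0
  0 0 0 0 0
  1 0 0 0 0
  3 0 0 0 0
After step 3: ants at (0,1),(0,4),(4,0)
  0 1 0 0 1
  0 0 0 0 0
  0 0 0 0 0
  0 0 0 0 0
  4 0 0 0 0
After step 4: ants at (0,2),(1,4),(3,0)
  0 0 1 0 0
  0 0 0 0 1
  0 0 0 0 0
  1 0 0 0 0
  3 0 0 0 0
After step 5: ants at (0,3),(0,4),(4,0)
  0 0 0 1 1
  0 0 0 0 0
  0 0 0 0 0
  0 0 0 0 0
  4 0 0 0 0
After step 6: ants at (0,4),(0,3),(3,0)
  0 0 0 2 2
  0 0 0 0 0
  0 0 0 0 0
  1 0 0 0 0
  3 0 0 0 0

0 0 0 2 2
0 0 0 0 0
0 0 0 0 0
1 0 0 0 0
3 0 0 0 0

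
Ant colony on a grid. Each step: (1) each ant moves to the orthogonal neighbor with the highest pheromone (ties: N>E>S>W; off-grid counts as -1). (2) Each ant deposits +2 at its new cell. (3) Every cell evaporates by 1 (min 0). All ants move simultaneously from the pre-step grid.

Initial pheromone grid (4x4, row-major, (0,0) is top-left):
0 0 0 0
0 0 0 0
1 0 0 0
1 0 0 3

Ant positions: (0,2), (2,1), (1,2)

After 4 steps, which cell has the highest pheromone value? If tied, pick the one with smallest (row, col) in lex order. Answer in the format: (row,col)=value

Step 1: ant0:(0,2)->E->(0,3) | ant1:(2,1)->W->(2,0) | ant2:(1,2)->N->(0,2)
  grid max=2 at (2,0)
Step 2: ant0:(0,3)->W->(0,2) | ant1:(2,0)->N->(1,0) | ant2:(0,2)->E->(0,3)
  grid max=2 at (0,2)
Step 3: ant0:(0,2)->E->(0,3) | ant1:(1,0)->S->(2,0) | ant2:(0,3)->W->(0,2)
  grid max=3 at (0,2)
Step 4: ant0:(0,3)->W->(0,2) | ant1:(2,0)->N->(1,0) | ant2:(0,2)->E->(0,3)
  grid max=4 at (0,2)
Final grid:
  0 0 4 4
  1 0 0 0
  1 0 0 0
  0 0 0 0
Max pheromone 4 at (0,2)

Answer: (0,2)=4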